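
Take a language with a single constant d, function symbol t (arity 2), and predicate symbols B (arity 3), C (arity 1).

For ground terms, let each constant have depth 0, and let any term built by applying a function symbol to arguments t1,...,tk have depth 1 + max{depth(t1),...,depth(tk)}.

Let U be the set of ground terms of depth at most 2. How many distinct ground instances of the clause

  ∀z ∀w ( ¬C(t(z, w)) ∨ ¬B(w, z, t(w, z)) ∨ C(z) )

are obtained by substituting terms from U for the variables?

Ground terms of depth ≤ 2:
  Count level by level. With function symbols t/2, the terms of depth ≤ k are the 1 constant together with each function applied to depth-≤(k−1) tuples, so N_k = 1 + N_{k-1}^2.
  N_0 = 1
  N_1 = 1 + 1^2 = 2
  N_2 = 1 + 2^2 = 5
So there are 5 ground terms available for substitution.
Each of z, w ranges independently over the available ground terms, and distinct assignments produce distinct instances.
Number of ground instances = 5^2 = 25.

25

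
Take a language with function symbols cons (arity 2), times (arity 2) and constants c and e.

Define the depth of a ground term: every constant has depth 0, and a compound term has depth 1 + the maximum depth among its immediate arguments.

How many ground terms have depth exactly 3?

81408

Let N_k count ground terms of depth at most k. Each non-constant term of depth ≤ k is some function symbol applied to depth-≤(k−1) arguments, giving N_k = 2 + N_{k-1}^2 + N_{k-1}^2.
N_0 = 2
N_1 = 2 + 2^2 + 2^2 = 10
N_2 = 2 + 10^2 + 10^2 = 202
N_3 = 2 + 202^2 + 202^2 = 81610
Terms of depth exactly 3: N_3 − N_2 = 81610 − 202 = 81408.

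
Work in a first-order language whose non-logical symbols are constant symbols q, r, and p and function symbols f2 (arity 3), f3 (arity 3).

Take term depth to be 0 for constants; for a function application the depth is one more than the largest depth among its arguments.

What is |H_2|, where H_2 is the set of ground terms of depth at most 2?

Let N_k count ground terms of depth at most k. Each non-constant term of depth ≤ k is some function symbol applied to depth-≤(k−1) arguments, giving N_k = 3 + N_{k-1}^3 + N_{k-1}^3.
N_0 = 3
N_1 = 3 + 3^3 + 3^3 = 57
N_2 = 3 + 57^3 + 57^3 = 370389

370389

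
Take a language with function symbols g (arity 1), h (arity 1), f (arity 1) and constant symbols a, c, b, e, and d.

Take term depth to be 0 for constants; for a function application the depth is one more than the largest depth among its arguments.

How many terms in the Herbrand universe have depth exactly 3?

135

If N_k denotes the number of depth-≤k ground terms, the 5 constants give N_0 = 5, and each function symbol of arity r contributes N_{k-1}^r new terms at level k: N_k = 5 + N_{k-1} + N_{k-1} + N_{k-1}.
N_0 = 5
N_1 = 5 + 5 + 5 + 5 = 20
N_2 = 5 + 20 + 20 + 20 = 65
N_3 = 5 + 65 + 65 + 65 = 200
Terms of depth exactly 3: N_3 − N_2 = 200 − 65 = 135.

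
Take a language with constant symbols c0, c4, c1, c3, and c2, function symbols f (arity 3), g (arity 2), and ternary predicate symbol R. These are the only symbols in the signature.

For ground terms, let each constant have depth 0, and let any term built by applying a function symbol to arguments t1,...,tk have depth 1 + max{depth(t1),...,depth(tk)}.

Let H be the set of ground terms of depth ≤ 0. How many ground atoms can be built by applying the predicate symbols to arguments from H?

First count ground terms of depth ≤ 0.
Let N_k count ground terms of depth at most k. Each non-constant term of depth ≤ k is some function symbol applied to depth-≤(k−1) arguments, giving N_k = 5 + N_{k-1}^3 + N_{k-1}^2.
N_0 = 5
Explicitly: c0, c4, c1, c3, c2.
So |H| = 5.
Ground atoms are formed by filling each argument slot of a predicate with a term from H, so an r-ary predicate gives |H|^r atoms:
  R: 5^3 = 125
Total ground atoms: 125.

125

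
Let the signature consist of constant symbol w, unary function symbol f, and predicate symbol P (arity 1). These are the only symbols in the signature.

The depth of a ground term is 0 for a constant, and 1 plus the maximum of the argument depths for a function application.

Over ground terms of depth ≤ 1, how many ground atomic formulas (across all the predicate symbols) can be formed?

2

First count ground terms of depth ≤ 1.
Count level by level. With function symbols f/1, the terms of depth ≤ k are the 1 constant together with each function applied to depth-≤(k−1) tuples, so N_k = 1 + N_{k-1}.
N_0 = 1
N_1 = 1 + 1 = 2
Explicitly: w, f(w).
So |H| = 2.
Each predicate of arity r yields |H|^r ground atoms (one per choice of an r-tuple from H):
  P: 2
Total ground atoms: 2.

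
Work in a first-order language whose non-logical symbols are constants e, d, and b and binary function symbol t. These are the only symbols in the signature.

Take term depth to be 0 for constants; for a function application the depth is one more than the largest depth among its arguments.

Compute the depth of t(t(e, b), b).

depth(t(e, b)) = 1 + max(0, 0) = 1
depth(t(t(e, b), b)) = 1 + max(1, 0) = 2

2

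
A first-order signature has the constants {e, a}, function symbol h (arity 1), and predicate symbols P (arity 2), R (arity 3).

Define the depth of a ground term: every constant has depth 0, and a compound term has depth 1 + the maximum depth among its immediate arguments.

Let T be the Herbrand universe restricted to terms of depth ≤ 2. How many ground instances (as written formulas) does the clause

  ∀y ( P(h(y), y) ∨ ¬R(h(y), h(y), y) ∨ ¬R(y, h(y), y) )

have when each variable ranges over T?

6

Ground terms of depth ≤ 2:
  If N_k denotes the number of depth-≤k ground terms, the 2 constants give N_0 = 2, and each function symbol of arity r contributes N_{k-1}^r new terms at level k: N_k = 2 + N_{k-1}.
  N_0 = 2
  N_1 = 2 + 2 = 4
  N_2 = 2 + 4 = 6
  Explicitly: e, a, h(e), h(a), h(h(e)), h(h(a)).
So there are 6 ground terms available for substitution.
There is 1 variable to instantiate (y),  occurring in at least one literal, so different choices give different ground instances.
Number of ground instances = 6.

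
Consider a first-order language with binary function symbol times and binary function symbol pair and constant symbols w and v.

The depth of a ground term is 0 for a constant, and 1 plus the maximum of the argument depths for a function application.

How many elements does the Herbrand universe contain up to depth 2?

Write N_k for the number of ground terms of depth ≤ k. A term of depth ≤ k is either a constant or a function symbol applied to arguments of depth ≤ k−1, so N_k = 2 + N_{k-1}^2 + N_{k-1}^2.
N_0 = 2
N_1 = 2 + 2^2 + 2^2 = 10
N_2 = 2 + 10^2 + 10^2 = 202

202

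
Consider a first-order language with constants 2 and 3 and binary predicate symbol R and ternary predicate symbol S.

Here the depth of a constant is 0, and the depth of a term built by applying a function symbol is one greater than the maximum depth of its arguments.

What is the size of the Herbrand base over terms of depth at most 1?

12

First count ground terms of depth ≤ 1.
With no function symbols every ground term is a constant, so there are exactly 2 ground terms at every depth bound.
N_0 = 2
N_1 = 2
Explicitly: 2, 3.
So |H| = 2.
Ground atoms are formed by filling each argument slot of a predicate with a term from H, so an r-ary predicate gives |H|^r atoms:
  R: 2^2 = 4;  S: 2^3 = 8
Total ground atoms: 4 + 8 = 12.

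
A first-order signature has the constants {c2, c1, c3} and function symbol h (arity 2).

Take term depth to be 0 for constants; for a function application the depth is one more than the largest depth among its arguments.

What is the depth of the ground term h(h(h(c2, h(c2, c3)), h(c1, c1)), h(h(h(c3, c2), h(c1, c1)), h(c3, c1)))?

4

depth(h(c2, c3)) = 1 + max(0, 0) = 1
depth(h(c2, h(c2, c3))) = 1 + max(0, 1) = 2
depth(h(c1, c1)) = 1 + max(0, 0) = 1
depth(h(h(c2, h(c2, c3)), h(c1, c1))) = 1 + max(2, 1) = 3
depth(h(c3, c2)) = 1 + max(0, 0) = 1
depth(h(h(c3, c2), h(c1, c1))) = 1 + max(1, 1) = 2
depth(h(c3, c1)) = 1 + max(0, 0) = 1
depth(h(h(h(c3, c2), h(c1, c1)), h(c3, c1))) = 1 + max(2, 1) = 3
depth(h(h(h(c2, h(c2, c3)), h(c1, c1)), h(h(h(c3, c2), h(c1, c1)), h(c3, c1)))) = 1 + max(3, 3) = 4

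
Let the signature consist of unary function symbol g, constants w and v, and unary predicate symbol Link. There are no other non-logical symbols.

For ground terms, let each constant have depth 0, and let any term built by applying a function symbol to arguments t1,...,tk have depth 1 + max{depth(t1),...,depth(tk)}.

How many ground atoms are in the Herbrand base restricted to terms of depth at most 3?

First count ground terms of depth ≤ 3.
Write N_k for the number of ground terms of depth ≤ k. A term of depth ≤ k is either a constant or a function symbol applied to arguments of depth ≤ k−1, so N_k = 2 + N_{k-1}.
N_0 = 2
N_1 = 2 + 2 = 4
N_2 = 2 + 4 = 6
N_3 = 2 + 6 = 8
Explicitly: w, v, g(w), g(v), g(g(w)), g(g(v)), g(g(g(w))), g(g(g(v))).
So |H| = 8.
Each predicate of arity r yields |H|^r ground atoms (one per choice of an r-tuple from H):
  Link: 8
Total ground atoms: 8.

8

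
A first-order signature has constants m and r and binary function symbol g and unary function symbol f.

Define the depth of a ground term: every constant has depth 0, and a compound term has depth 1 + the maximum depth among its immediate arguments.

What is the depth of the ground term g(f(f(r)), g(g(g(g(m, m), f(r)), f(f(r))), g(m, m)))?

5

depth(f(r)) = 1 + depth(r) = 1 + 0 = 1
depth(f(f(r))) = 1 + depth(f(r)) = 1 + 1 = 2
depth(g(m, m)) = 1 + max(0, 0) = 1
depth(g(g(m, m), f(r))) = 1 + max(1, 1) = 2
depth(g(g(g(m, m), f(r)), f(f(r)))) = 1 + max(2, 2) = 3
depth(g(g(g(g(m, m), f(r)), f(f(r))), g(m, m))) = 1 + max(3, 1) = 4
depth(g(f(f(r)), g(g(g(g(m, m), f(r)), f(f(r))), g(m, m)))) = 1 + max(2, 4) = 5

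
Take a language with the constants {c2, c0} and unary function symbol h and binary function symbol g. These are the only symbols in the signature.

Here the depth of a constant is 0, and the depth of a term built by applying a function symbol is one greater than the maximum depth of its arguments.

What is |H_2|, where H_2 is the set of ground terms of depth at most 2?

Let N_k count ground terms of depth at most k. Each non-constant term of depth ≤ k is some function symbol applied to depth-≤(k−1) arguments, giving N_k = 2 + N_{k-1} + N_{k-1}^2.
N_0 = 2
N_1 = 2 + 2 + 2^2 = 8
N_2 = 2 + 8 + 8^2 = 74

74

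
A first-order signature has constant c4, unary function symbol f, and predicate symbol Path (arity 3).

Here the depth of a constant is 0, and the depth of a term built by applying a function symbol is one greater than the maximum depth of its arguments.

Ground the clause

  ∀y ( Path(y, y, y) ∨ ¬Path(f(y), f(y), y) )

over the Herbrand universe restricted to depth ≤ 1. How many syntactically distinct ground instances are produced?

Ground terms of depth ≤ 1:
  Let N_k = |{terms of depth ≤ k}|. Then N_0 = 1 and N_k = 1 + N_{k-1} for k ≥ 1 (one summand per function symbol, arity giving the exponent).
  N_0 = 1
  N_1 = 1 + 1 = 2
So there are 2 ground terms available for substitution.
There is 1 variable to instantiate (y),  occurring in at least one literal, so different choices give different ground instances.
Number of ground instances = 2.

2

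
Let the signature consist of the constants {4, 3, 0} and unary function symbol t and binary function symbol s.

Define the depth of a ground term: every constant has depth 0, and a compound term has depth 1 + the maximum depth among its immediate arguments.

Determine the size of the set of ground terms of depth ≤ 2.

Let N_k count ground terms of depth at most k. Each non-constant term of depth ≤ k is some function symbol applied to depth-≤(k−1) arguments, giving N_k = 3 + N_{k-1} + N_{k-1}^2.
N_0 = 3
N_1 = 3 + 3 + 3^2 = 15
N_2 = 3 + 15 + 15^2 = 243

243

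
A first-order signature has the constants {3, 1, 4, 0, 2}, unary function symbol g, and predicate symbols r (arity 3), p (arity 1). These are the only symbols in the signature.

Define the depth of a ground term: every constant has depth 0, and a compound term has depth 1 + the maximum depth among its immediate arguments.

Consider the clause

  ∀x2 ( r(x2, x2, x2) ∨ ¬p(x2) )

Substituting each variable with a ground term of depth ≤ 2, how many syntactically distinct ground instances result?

Ground terms of depth ≤ 2:
  Let N_k = |{terms of depth ≤ k}|. Then N_0 = 5 and N_k = 5 + N_{k-1} for k ≥ 1 (one summand per function symbol, arity giving the exponent).
  N_0 = 5
  N_1 = 5 + 5 = 10
  N_2 = 5 + 10 = 15
So there are 15 ground terms available for substitution.
The variable x2 ranges independently over the available ground terms, and distinct assignments produce distinct instances.
Number of ground instances = 15.

15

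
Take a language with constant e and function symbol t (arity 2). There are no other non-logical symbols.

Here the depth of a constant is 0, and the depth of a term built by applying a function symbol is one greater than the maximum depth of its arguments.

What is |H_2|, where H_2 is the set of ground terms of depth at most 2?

If N_k denotes the number of depth-≤k ground terms, the 1 constant gives N_0 = 1, and each function symbol of arity r contributes N_{k-1}^r new terms at level k: N_k = 1 + N_{k-1}^2.
N_0 = 1
N_1 = 1 + 1^2 = 2
N_2 = 1 + 2^2 = 5

5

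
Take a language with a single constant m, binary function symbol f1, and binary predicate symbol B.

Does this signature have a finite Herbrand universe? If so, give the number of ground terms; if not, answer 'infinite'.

infinite

The signature has at least one function symbol (f1, arity 2) and at least one constant (m).
Iterating f1 gives infinitely many distinct ground terms: m, f1(m, m), f1(f1(m, m), f1(m, m)), ...
So the Herbrand universe is infinite.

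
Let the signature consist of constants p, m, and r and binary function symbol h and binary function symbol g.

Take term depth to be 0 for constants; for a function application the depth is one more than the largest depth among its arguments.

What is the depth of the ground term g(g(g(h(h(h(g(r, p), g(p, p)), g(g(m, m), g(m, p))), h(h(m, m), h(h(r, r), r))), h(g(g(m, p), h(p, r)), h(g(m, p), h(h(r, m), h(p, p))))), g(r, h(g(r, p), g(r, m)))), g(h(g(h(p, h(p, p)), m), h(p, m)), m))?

7

depth(g(r, p)) = 1 + max(0, 0) = 1
depth(g(p, p)) = 1 + max(0, 0) = 1
depth(h(g(r, p), g(p, p))) = 1 + max(1, 1) = 2
depth(g(m, m)) = 1 + max(0, 0) = 1
depth(g(m, p)) = 1 + max(0, 0) = 1
depth(g(g(m, m), g(m, p))) = 1 + max(1, 1) = 2
depth(h(h(g(r, p), g(p, p)), g(g(m, m), g(m, p)))) = 1 + max(2, 2) = 3
depth(h(m, m)) = 1 + max(0, 0) = 1
depth(h(r, r)) = 1 + max(0, 0) = 1
depth(h(h(r, r), r)) = 1 + max(1, 0) = 2
depth(h(h(m, m), h(h(r, r), r))) = 1 + max(1, 2) = 3
depth(h(h(h(g(r, p), g(p, p)), g(g(m, m), g(m, p))), h(h(m, m), h(h(r, r), r)))) = 1 + max(3, 3) = 4
depth(h(p, r)) = 1 + max(0, 0) = 1
depth(g(g(m, p), h(p, r))) = 1 + max(1, 1) = 2
depth(h(r, m)) = 1 + max(0, 0) = 1
depth(h(p, p)) = 1 + max(0, 0) = 1
depth(h(h(r, m), h(p, p))) = 1 + max(1, 1) = 2
depth(h(g(m, p), h(h(r, m), h(p, p)))) = 1 + max(1, 2) = 3
depth(h(g(g(m, p), h(p, r)), h(g(m, p), h(h(r, m), h(p, p))))) = 1 + max(2, 3) = 4
depth(g(h(h(h(g(r, p), g(p, p)), g(g(m, m), g(m, p))), h(h(m, m), h(h(r, r), r))), h(g(g(m, p), h(p, r)), h(g(m, p), h(h(r, m), h(p, p)))))) = 1 + max(4, 4) = 5
depth(g(r, m)) = 1 + max(0, 0) = 1
depth(h(g(r, p), g(r, m))) = 1 + max(1, 1) = 2
depth(g(r, h(g(r, p), g(r, m)))) = 1 + max(0, 2) = 3
depth(g(g(h(h(h(g(r, p), g(p, p)), g(g(m, m), g(m, p))), h(h(m, m), h(h(r, r), r))), h(g(g(m, p), h(p, r)), h(g(m, p), h(h(r, m), h(p, p))))), g(r, h(g(r, p), g(r, m))))) = 1 + max(5, 3) = 6
depth(h(p, h(p, p))) = 1 + max(0, 1) = 2
depth(g(h(p, h(p, p)), m)) = 1 + max(2, 0) = 3
depth(h(p, m)) = 1 + max(0, 0) = 1
depth(h(g(h(p, h(p, p)), m), h(p, m))) = 1 + max(3, 1) = 4
depth(g(h(g(h(p, h(p, p)), m), h(p, m)), m)) = 1 + max(4, 0) = 5
depth(g(g(g(h(h(h(g(r, p), g(p, p)), g(g(m, m), g(m, p))), h(h(m, m), h(h(r, r), r))), h(g(g(m, p), h(p, r)), h(g(m, p), h(h(r, m), h(p, p))))), g(r, h(g(r, p), g(r, m)))), g(h(g(h(p, h(p, p)), m), h(p, m)), m))) = 1 + max(6, 5) = 7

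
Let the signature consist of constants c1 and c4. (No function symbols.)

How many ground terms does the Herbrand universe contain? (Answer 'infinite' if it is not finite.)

There are no function symbols, so every ground term is one of the 2 constants.
The Herbrand universe is {c1, c4}, which is finite with 2 elements.

2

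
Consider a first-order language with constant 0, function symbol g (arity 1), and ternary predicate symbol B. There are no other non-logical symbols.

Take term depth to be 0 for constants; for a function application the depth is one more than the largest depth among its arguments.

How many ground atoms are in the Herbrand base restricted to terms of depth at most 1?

First count ground terms of depth ≤ 1.
Write N_k for the number of ground terms of depth ≤ k. A term of depth ≤ k is either a constant or a function symbol applied to arguments of depth ≤ k−1, so N_k = 1 + N_{k-1}.
N_0 = 1
N_1 = 1 + 1 = 2
Explicitly: 0, g(0).
So |H| = 2.
For each predicate symbol, the number of ground atoms is |H| raised to its arity; summing:
  B: 2^3 = 8
Total ground atoms: 8.

8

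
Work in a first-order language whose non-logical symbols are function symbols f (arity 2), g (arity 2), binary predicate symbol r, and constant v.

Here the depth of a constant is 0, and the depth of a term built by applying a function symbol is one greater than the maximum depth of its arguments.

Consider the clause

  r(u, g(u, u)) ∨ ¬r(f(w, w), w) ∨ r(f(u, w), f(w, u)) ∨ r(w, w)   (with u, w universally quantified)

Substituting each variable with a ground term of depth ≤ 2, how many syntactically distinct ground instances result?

Ground terms of depth ≤ 2:
  If N_k denotes the number of depth-≤k ground terms, the 1 constant gives N_0 = 1, and each function symbol of arity r contributes N_{k-1}^r new terms at level k: N_k = 1 + N_{k-1}^2 + N_{k-1}^2.
  N_0 = 1
  N_1 = 1 + 1^2 + 1^2 = 3
  N_2 = 1 + 3^2 + 3^2 = 19
So there are 19 ground terms available for substitution.
There are 2 variables to instantiate (u, w), each occurring in at least one literal, so different choices give different ground instances.
Number of ground instances = 19^2 = 361.

361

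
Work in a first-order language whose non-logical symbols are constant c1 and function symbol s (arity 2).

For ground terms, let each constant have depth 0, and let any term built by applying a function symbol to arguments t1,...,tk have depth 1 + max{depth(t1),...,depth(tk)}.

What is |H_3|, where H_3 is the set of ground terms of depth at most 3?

Write N_k for the number of ground terms of depth ≤ k. A term of depth ≤ k is either a constant or a function symbol applied to arguments of depth ≤ k−1, so N_k = 1 + N_{k-1}^2.
N_0 = 1
N_1 = 1 + 1^2 = 2
N_2 = 1 + 2^2 = 5
N_3 = 1 + 5^2 = 26

26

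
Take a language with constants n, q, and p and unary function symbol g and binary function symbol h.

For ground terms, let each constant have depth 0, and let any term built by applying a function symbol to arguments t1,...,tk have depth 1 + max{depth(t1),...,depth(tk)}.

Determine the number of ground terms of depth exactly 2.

228

Count level by level. With function symbols g/1, h/2, the terms of depth ≤ k are the 3 constants together with each function applied to depth-≤(k−1) tuples, so N_k = 3 + N_{k-1} + N_{k-1}^2.
N_0 = 3
N_1 = 3 + 3 + 3^2 = 15
N_2 = 3 + 15 + 15^2 = 243
Terms of depth exactly 2: N_2 − N_1 = 243 − 15 = 228.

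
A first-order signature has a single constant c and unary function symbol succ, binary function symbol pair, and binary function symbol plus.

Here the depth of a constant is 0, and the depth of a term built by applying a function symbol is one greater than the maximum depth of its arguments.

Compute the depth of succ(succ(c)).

2

depth(succ(c)) = 1 + depth(c) = 1 + 0 = 1
depth(succ(succ(c))) = 1 + depth(succ(c)) = 1 + 1 = 2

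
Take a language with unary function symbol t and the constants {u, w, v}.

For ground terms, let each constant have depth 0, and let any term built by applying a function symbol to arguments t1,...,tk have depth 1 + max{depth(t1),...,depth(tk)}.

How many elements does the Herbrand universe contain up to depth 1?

6

Write N_k for the number of ground terms of depth ≤ k. A term of depth ≤ k is either a constant or a function symbol applied to arguments of depth ≤ k−1, so N_k = 3 + N_{k-1}.
N_0 = 3
N_1 = 3 + 3 = 6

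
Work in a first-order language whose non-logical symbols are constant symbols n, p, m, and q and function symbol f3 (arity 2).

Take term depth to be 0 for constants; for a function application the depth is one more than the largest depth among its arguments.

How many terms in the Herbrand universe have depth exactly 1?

Count level by level. With function symbols f3/2, the terms of depth ≤ k are the 4 constants together with each function applied to depth-≤(k−1) tuples, so N_k = 4 + N_{k-1}^2.
N_0 = 4
N_1 = 4 + 4^2 = 20
Terms of depth exactly 1: N_1 − N_0 = 20 − 4 = 16.

16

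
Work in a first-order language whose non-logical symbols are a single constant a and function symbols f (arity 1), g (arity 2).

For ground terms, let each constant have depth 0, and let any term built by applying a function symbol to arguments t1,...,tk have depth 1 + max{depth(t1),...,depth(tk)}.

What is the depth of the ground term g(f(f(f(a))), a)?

4

depth(f(a)) = 1 + depth(a) = 1 + 0 = 1
depth(f(f(a))) = 1 + depth(f(a)) = 1 + 1 = 2
depth(f(f(f(a)))) = 1 + depth(f(f(a))) = 1 + 2 = 3
depth(g(f(f(f(a))), a)) = 1 + max(3, 0) = 4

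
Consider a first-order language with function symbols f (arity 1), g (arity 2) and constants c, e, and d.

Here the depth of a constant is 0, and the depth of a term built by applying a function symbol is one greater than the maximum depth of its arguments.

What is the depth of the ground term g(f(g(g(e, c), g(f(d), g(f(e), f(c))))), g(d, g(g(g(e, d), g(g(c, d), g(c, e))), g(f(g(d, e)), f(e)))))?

depth(g(e, c)) = 1 + max(0, 0) = 1
depth(f(d)) = 1 + depth(d) = 1 + 0 = 1
depth(f(e)) = 1 + depth(e) = 1 + 0 = 1
depth(f(c)) = 1 + depth(c) = 1 + 0 = 1
depth(g(f(e), f(c))) = 1 + max(1, 1) = 2
depth(g(f(d), g(f(e), f(c)))) = 1 + max(1, 2) = 3
depth(g(g(e, c), g(f(d), g(f(e), f(c))))) = 1 + max(1, 3) = 4
depth(f(g(g(e, c), g(f(d), g(f(e), f(c)))))) = 1 + depth(g(g(e, c), g(f(d), g(f(e), f(c))))) = 1 + 4 = 5
depth(g(e, d)) = 1 + max(0, 0) = 1
depth(g(c, d)) = 1 + max(0, 0) = 1
depth(g(c, e)) = 1 + max(0, 0) = 1
depth(g(g(c, d), g(c, e))) = 1 + max(1, 1) = 2
depth(g(g(e, d), g(g(c, d), g(c, e)))) = 1 + max(1, 2) = 3
depth(g(d, e)) = 1 + max(0, 0) = 1
depth(f(g(d, e))) = 1 + depth(g(d, e)) = 1 + 1 = 2
depth(g(f(g(d, e)), f(e))) = 1 + max(2, 1) = 3
depth(g(g(g(e, d), g(g(c, d), g(c, e))), g(f(g(d, e)), f(e)))) = 1 + max(3, 3) = 4
depth(g(d, g(g(g(e, d), g(g(c, d), g(c, e))), g(f(g(d, e)), f(e))))) = 1 + max(0, 4) = 5
depth(g(f(g(g(e, c), g(f(d), g(f(e), f(c))))), g(d, g(g(g(e, d), g(g(c, d), g(c, e))), g(f(g(d, e)), f(e)))))) = 1 + max(5, 5) = 6

6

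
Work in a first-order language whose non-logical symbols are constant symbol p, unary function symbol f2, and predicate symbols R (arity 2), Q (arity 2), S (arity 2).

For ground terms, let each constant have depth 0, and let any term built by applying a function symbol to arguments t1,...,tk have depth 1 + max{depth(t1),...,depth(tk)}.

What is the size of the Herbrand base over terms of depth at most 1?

First count ground terms of depth ≤ 1.
Let N_k count ground terms of depth at most k. Each non-constant term of depth ≤ k is some function symbol applied to depth-≤(k−1) arguments, giving N_k = 1 + N_{k-1}.
N_0 = 1
N_1 = 1 + 1 = 2
Explicitly: p, f2(p).
So |H| = 2.
For each predicate symbol, the number of ground atoms is |H| raised to its arity; summing:
  R: 2^2 = 4;  Q: 2^2 = 4;  S: 2^2 = 4
Total ground atoms: 4 + 4 + 4 = 12.

12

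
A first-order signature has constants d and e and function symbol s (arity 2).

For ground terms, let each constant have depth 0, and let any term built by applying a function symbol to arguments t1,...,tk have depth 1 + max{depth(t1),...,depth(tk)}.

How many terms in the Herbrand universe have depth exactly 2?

Count level by level. With function symbols s/2, the terms of depth ≤ k are the 2 constants together with each function applied to depth-≤(k−1) tuples, so N_k = 2 + N_{k-1}^2.
N_0 = 2
N_1 = 2 + 2^2 = 6
N_2 = 2 + 6^2 = 38
Terms of depth exactly 2: N_2 − N_1 = 38 − 6 = 32.

32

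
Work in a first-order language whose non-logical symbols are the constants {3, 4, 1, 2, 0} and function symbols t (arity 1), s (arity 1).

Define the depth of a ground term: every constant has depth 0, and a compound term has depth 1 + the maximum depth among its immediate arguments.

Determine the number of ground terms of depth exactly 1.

10

Count level by level. With function symbols t/1, s/1, the terms of depth ≤ k are the 5 constants together with each function applied to depth-≤(k−1) tuples, so N_k = 5 + N_{k-1} + N_{k-1}.
N_0 = 5
N_1 = 5 + 5 + 5 = 15
Terms of depth exactly 1: N_1 − N_0 = 15 − 5 = 10.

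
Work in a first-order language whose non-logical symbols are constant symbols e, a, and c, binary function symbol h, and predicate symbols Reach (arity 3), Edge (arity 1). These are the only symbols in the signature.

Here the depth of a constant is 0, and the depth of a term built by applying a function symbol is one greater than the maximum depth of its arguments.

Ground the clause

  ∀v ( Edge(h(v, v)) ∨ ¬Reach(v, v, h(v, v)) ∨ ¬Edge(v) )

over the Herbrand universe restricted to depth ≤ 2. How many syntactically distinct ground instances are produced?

147

Ground terms of depth ≤ 2:
  Count level by level. With function symbols h/2, the terms of depth ≤ k are the 3 constants together with each function applied to depth-≤(k−1) tuples, so N_k = 3 + N_{k-1}^2.
  N_0 = 3
  N_1 = 3 + 3^2 = 12
  N_2 = 3 + 12^2 = 147
So there are 147 ground terms available for substitution.
There is 1 variable to instantiate (v),  occurring in at least one literal, so different choices give different ground instances.
Number of ground instances = 147.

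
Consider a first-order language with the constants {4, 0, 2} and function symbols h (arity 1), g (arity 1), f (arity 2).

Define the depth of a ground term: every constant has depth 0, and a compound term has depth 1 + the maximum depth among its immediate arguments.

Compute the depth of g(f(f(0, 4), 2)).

3

depth(f(0, 4)) = 1 + max(0, 0) = 1
depth(f(f(0, 4), 2)) = 1 + max(1, 0) = 2
depth(g(f(f(0, 4), 2))) = 1 + depth(f(f(0, 4), 2)) = 1 + 2 = 3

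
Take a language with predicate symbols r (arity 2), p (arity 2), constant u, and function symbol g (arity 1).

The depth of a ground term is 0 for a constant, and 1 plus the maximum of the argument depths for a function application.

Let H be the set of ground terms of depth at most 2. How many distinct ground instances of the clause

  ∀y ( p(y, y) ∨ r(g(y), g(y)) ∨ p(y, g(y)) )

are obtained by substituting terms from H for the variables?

Ground terms of depth ≤ 2:
  Count level by level. With function symbols g/1, the terms of depth ≤ k are the 1 constant together with each function applied to depth-≤(k−1) tuples, so N_k = 1 + N_{k-1}.
  N_0 = 1
  N_1 = 1 + 1 = 2
  N_2 = 1 + 2 = 3
  Explicitly: u, g(u), g(g(u)).
So there are 3 ground terms available for substitution.
The clause has 1 distinct variable (y), which appears in the body. In the free term algebra distinct substitutions yield syntactically distinct ground instances.
Number of ground instances = 3.

3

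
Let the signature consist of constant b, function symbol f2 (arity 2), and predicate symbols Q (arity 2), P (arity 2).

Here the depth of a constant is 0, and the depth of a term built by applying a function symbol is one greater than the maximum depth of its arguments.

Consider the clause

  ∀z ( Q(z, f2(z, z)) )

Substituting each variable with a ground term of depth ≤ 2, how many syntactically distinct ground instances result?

5

Ground terms of depth ≤ 2:
  Count level by level. With function symbols f2/2, the terms of depth ≤ k are the 1 constant together with each function applied to depth-≤(k−1) tuples, so N_k = 1 + N_{k-1}^2.
  N_0 = 1
  N_1 = 1 + 1^2 = 2
  N_2 = 1 + 2^2 = 5
So there are 5 ground terms available for substitution.
The body mentions the single quantified variable z; since ground terms form a free algebra, no two substitutions collapse to the same formula.
Number of ground instances = 5.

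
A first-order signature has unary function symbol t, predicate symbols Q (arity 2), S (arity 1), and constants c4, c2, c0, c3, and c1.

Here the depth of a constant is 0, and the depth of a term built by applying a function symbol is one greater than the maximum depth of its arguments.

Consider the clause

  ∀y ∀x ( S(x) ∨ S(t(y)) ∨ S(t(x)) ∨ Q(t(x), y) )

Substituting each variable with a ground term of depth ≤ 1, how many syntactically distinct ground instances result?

100

Ground terms of depth ≤ 1:
  Count level by level. With function symbols t/1, the terms of depth ≤ k are the 5 constants together with each function applied to depth-≤(k−1) tuples, so N_k = 5 + N_{k-1}.
  N_0 = 5
  N_1 = 5 + 5 = 10
  Explicitly: c4, c2, c0, c3, c1, t(c4), t(c2), t(c0), t(c3), t(c1).
So there are 10 ground terms available for substitution.
There are 2 variables to instantiate (y, x), each occurring in at least one literal, so different choices give different ground instances.
Number of ground instances = 10^2 = 100.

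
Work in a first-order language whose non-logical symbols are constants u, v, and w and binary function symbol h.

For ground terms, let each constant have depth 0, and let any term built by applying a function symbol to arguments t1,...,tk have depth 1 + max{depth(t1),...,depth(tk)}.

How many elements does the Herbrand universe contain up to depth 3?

21612

Count level by level. With function symbols h/2, the terms of depth ≤ k are the 3 constants together with each function applied to depth-≤(k−1) tuples, so N_k = 3 + N_{k-1}^2.
N_0 = 3
N_1 = 3 + 3^2 = 12
N_2 = 3 + 12^2 = 147
N_3 = 3 + 147^2 = 21612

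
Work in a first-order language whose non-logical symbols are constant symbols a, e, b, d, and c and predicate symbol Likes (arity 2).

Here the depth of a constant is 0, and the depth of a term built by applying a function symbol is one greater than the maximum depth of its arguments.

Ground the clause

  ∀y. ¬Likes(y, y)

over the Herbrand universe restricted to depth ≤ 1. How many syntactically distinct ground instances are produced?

Ground terms of depth ≤ 1:
  With no function symbols every ground term is a constant, so there are exactly 5 ground terms at every depth bound.
  N_0 = 5
  N_1 = 5
So there are 5 ground terms available for substitution.
There is 1 variable to instantiate (y),  occurring in at least one literal, so different choices give different ground instances.
Number of ground instances = 5.

5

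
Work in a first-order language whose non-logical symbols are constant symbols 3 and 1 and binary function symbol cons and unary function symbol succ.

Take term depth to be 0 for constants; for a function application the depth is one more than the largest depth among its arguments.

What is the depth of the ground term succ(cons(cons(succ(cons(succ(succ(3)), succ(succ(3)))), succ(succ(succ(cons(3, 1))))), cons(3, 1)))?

7

depth(succ(3)) = 1 + depth(3) = 1 + 0 = 1
depth(succ(succ(3))) = 1 + depth(succ(3)) = 1 + 1 = 2
depth(cons(succ(succ(3)), succ(succ(3)))) = 1 + max(2, 2) = 3
depth(succ(cons(succ(succ(3)), succ(succ(3))))) = 1 + depth(cons(succ(succ(3)), succ(succ(3)))) = 1 + 3 = 4
depth(cons(3, 1)) = 1 + max(0, 0) = 1
depth(succ(cons(3, 1))) = 1 + depth(cons(3, 1)) = 1 + 1 = 2
depth(succ(succ(cons(3, 1)))) = 1 + depth(succ(cons(3, 1))) = 1 + 2 = 3
depth(succ(succ(succ(cons(3, 1))))) = 1 + depth(succ(succ(cons(3, 1)))) = 1 + 3 = 4
depth(cons(succ(cons(succ(succ(3)), succ(succ(3)))), succ(succ(succ(cons(3, 1)))))) = 1 + max(4, 4) = 5
depth(cons(cons(succ(cons(succ(succ(3)), succ(succ(3)))), succ(succ(succ(cons(3, 1))))), cons(3, 1))) = 1 + max(5, 1) = 6
depth(succ(cons(cons(succ(cons(succ(succ(3)), succ(succ(3)))), succ(succ(succ(cons(3, 1))))), cons(3, 1)))) = 1 + depth(cons(cons(succ(cons(succ(succ(3)), succ(succ(3)))), succ(succ(succ(cons(3, 1))))), cons(3, 1))) = 1 + 6 = 7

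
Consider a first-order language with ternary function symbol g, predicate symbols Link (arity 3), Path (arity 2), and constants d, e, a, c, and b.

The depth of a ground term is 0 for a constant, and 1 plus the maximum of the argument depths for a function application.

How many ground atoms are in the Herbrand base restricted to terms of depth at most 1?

2213900

First count ground terms of depth ≤ 1.
Let N_k = |{terms of depth ≤ k}|. Then N_0 = 5 and N_k = 5 + N_{k-1}^3 for k ≥ 1 (one summand per function symbol, arity giving the exponent).
N_0 = 5
N_1 = 5 + 5^3 = 130
So |H| = 130.
Each predicate of arity r yields |H|^r ground atoms (one per choice of an r-tuple from H):
  Link: 130^3 = 2197000;  Path: 130^2 = 16900
Total ground atoms: 2197000 + 16900 = 2213900.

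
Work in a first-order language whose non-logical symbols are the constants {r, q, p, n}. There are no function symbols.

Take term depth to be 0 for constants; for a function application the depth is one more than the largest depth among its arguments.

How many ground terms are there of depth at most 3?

4

With no function symbols every ground term is a constant, so there are exactly 4 ground terms at every depth bound.
N_0 = 4
N_1 = 4
N_2 = 4
N_3 = 4
Explicitly: r, q, p, n.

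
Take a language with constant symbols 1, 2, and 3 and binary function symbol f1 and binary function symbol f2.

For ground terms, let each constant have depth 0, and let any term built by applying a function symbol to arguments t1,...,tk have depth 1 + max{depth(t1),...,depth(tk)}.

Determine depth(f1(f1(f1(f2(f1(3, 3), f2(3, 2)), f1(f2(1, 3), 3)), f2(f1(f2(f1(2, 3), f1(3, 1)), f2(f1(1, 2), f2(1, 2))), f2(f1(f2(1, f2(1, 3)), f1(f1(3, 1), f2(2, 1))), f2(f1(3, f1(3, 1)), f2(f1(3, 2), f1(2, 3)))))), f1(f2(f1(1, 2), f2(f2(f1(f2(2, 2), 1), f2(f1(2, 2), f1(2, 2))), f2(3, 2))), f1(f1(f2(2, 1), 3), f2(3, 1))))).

7

depth(f1(3, 3)) = 1 + max(0, 0) = 1
depth(f2(3, 2)) = 1 + max(0, 0) = 1
depth(f2(f1(3, 3), f2(3, 2))) = 1 + max(1, 1) = 2
depth(f2(1, 3)) = 1 + max(0, 0) = 1
depth(f1(f2(1, 3), 3)) = 1 + max(1, 0) = 2
depth(f1(f2(f1(3, 3), f2(3, 2)), f1(f2(1, 3), 3))) = 1 + max(2, 2) = 3
depth(f1(2, 3)) = 1 + max(0, 0) = 1
depth(f1(3, 1)) = 1 + max(0, 0) = 1
depth(f2(f1(2, 3), f1(3, 1))) = 1 + max(1, 1) = 2
depth(f1(1, 2)) = 1 + max(0, 0) = 1
depth(f2(1, 2)) = 1 + max(0, 0) = 1
depth(f2(f1(1, 2), f2(1, 2))) = 1 + max(1, 1) = 2
depth(f1(f2(f1(2, 3), f1(3, 1)), f2(f1(1, 2), f2(1, 2)))) = 1 + max(2, 2) = 3
depth(f2(1, f2(1, 3))) = 1 + max(0, 1) = 2
depth(f2(2, 1)) = 1 + max(0, 0) = 1
depth(f1(f1(3, 1), f2(2, 1))) = 1 + max(1, 1) = 2
depth(f1(f2(1, f2(1, 3)), f1(f1(3, 1), f2(2, 1)))) = 1 + max(2, 2) = 3
depth(f1(3, f1(3, 1))) = 1 + max(0, 1) = 2
depth(f1(3, 2)) = 1 + max(0, 0) = 1
depth(f2(f1(3, 2), f1(2, 3))) = 1 + max(1, 1) = 2
depth(f2(f1(3, f1(3, 1)), f2(f1(3, 2), f1(2, 3)))) = 1 + max(2, 2) = 3
depth(f2(f1(f2(1, f2(1, 3)), f1(f1(3, 1), f2(2, 1))), f2(f1(3, f1(3, 1)), f2(f1(3, 2), f1(2, 3))))) = 1 + max(3, 3) = 4
depth(f2(f1(f2(f1(2, 3), f1(3, 1)), f2(f1(1, 2), f2(1, 2))), f2(f1(f2(1, f2(1, 3)), f1(f1(3, 1), f2(2, 1))), f2(f1(3, f1(3, 1)), f2(f1(3, 2), f1(2, 3)))))) = 1 + max(3, 4) = 5
depth(f1(f1(f2(f1(3, 3), f2(3, 2)), f1(f2(1, 3), 3)), f2(f1(f2(f1(2, 3), f1(3, 1)), f2(f1(1, 2), f2(1, 2))), f2(f1(f2(1, f2(1, 3)), f1(f1(3, 1), f2(2, 1))), f2(f1(3, f1(3, 1)), f2(f1(3, 2), f1(2, 3))))))) = 1 + max(3, 5) = 6
depth(f2(2, 2)) = 1 + max(0, 0) = 1
depth(f1(f2(2, 2), 1)) = 1 + max(1, 0) = 2
depth(f1(2, 2)) = 1 + max(0, 0) = 1
depth(f2(f1(2, 2), f1(2, 2))) = 1 + max(1, 1) = 2
depth(f2(f1(f2(2, 2), 1), f2(f1(2, 2), f1(2, 2)))) = 1 + max(2, 2) = 3
depth(f2(f2(f1(f2(2, 2), 1), f2(f1(2, 2), f1(2, 2))), f2(3, 2))) = 1 + max(3, 1) = 4
depth(f2(f1(1, 2), f2(f2(f1(f2(2, 2), 1), f2(f1(2, 2), f1(2, 2))), f2(3, 2)))) = 1 + max(1, 4) = 5
depth(f1(f2(2, 1), 3)) = 1 + max(1, 0) = 2
depth(f2(3, 1)) = 1 + max(0, 0) = 1
depth(f1(f1(f2(2, 1), 3), f2(3, 1))) = 1 + max(2, 1) = 3
depth(f1(f2(f1(1, 2), f2(f2(f1(f2(2, 2), 1), f2(f1(2, 2), f1(2, 2))), f2(3, 2))), f1(f1(f2(2, 1), 3), f2(3, 1)))) = 1 + max(5, 3) = 6
depth(f1(f1(f1(f2(f1(3, 3), f2(3, 2)), f1(f2(1, 3), 3)), f2(f1(f2(f1(2, 3), f1(3, 1)), f2(f1(1, 2), f2(1, 2))), f2(f1(f2(1, f2(1, 3)), f1(f1(3, 1), f2(2, 1))), f2(f1(3, f1(3, 1)), f2(f1(3, 2), f1(2, 3)))))), f1(f2(f1(1, 2), f2(f2(f1(f2(2, 2), 1), f2(f1(2, 2), f1(2, 2))), f2(3, 2))), f1(f1(f2(2, 1), 3), f2(3, 1))))) = 1 + max(6, 6) = 7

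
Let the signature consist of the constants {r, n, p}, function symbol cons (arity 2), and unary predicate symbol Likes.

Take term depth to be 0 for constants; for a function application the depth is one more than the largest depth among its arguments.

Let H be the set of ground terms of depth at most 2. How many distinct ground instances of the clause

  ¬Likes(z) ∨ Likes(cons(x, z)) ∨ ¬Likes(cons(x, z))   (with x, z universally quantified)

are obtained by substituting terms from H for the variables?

Ground terms of depth ≤ 2:
  Count level by level. With function symbols cons/2, the terms of depth ≤ k are the 3 constants together with each function applied to depth-≤(k−1) tuples, so N_k = 3 + N_{k-1}^2.
  N_0 = 3
  N_1 = 3 + 3^2 = 12
  N_2 = 3 + 12^2 = 147
So there are 147 ground terms available for substitution.
Each of x, z ranges independently over the available ground terms, and distinct assignments produce distinct instances.
Number of ground instances = 147^2 = 21609.

21609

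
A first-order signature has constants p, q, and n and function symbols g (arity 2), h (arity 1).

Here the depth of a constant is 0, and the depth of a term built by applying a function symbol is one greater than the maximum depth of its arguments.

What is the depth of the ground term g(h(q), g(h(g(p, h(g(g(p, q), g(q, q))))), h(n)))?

depth(h(q)) = 1 + depth(q) = 1 + 0 = 1
depth(g(p, q)) = 1 + max(0, 0) = 1
depth(g(q, q)) = 1 + max(0, 0) = 1
depth(g(g(p, q), g(q, q))) = 1 + max(1, 1) = 2
depth(h(g(g(p, q), g(q, q)))) = 1 + depth(g(g(p, q), g(q, q))) = 1 + 2 = 3
depth(g(p, h(g(g(p, q), g(q, q))))) = 1 + max(0, 3) = 4
depth(h(g(p, h(g(g(p, q), g(q, q)))))) = 1 + depth(g(p, h(g(g(p, q), g(q, q))))) = 1 + 4 = 5
depth(h(n)) = 1 + depth(n) = 1 + 0 = 1
depth(g(h(g(p, h(g(g(p, q), g(q, q))))), h(n))) = 1 + max(5, 1) = 6
depth(g(h(q), g(h(g(p, h(g(g(p, q), g(q, q))))), h(n)))) = 1 + max(1, 6) = 7

7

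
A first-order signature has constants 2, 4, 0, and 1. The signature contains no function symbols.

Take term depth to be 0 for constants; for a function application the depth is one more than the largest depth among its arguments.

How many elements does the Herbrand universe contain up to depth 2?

4

With no function symbols every ground term is a constant, so there are exactly 4 ground terms at every depth bound.
N_0 = 4
N_1 = 4
N_2 = 4
Explicitly: 2, 4, 0, 1.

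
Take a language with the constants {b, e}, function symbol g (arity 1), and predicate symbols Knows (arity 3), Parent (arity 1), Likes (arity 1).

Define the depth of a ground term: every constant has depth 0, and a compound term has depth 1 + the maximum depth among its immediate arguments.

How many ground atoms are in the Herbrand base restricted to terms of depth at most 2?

228

First count ground terms of depth ≤ 2.
Let N_k = |{terms of depth ≤ k}|. Then N_0 = 2 and N_k = 2 + N_{k-1} for k ≥ 1 (one summand per function symbol, arity giving the exponent).
N_0 = 2
N_1 = 2 + 2 = 4
N_2 = 2 + 4 = 6
Explicitly: b, e, g(b), g(e), g(g(b)), g(g(e)).
So |H| = 6.
For each predicate symbol, the number of ground atoms is |H| raised to its arity; summing:
  Knows: 6^3 = 216;  Parent: 6;  Likes: 6
Total ground atoms: 216 + 6 + 6 = 228.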